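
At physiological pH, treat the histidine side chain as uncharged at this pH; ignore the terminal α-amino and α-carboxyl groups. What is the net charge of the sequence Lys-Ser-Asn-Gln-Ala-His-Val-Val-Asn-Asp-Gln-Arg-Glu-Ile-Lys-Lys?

The side chains ionized at physiological pH are Lys/Arg (+1) and Asp/Glu (−1); with His treated as neutral, nothing else contributes.
Positive (K, R): Lys1, Arg12, Lys15, Lys16 → +4.
Negative (D, E): Asp10, Glu13 → −2.
Net charge = (+4) + (−2) = +2.

+2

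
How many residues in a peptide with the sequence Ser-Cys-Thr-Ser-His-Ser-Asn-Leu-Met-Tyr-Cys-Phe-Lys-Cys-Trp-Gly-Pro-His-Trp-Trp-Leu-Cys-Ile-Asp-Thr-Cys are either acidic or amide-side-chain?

Acidic: D, E. Amide-side-chain: N, Q.
Acidic residues here: Asp24 (1).
Amide-side-chain residues here: Asn7 (1).
The two groups share no amino acid, so total = 1 + 1 = 2.

2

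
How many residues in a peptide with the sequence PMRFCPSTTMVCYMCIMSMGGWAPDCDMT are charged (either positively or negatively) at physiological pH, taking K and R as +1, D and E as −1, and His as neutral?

3

Charged side chains at pH ~7.4: K, R (positive); D, E (negative).
Matching residues: R3, D25, D27.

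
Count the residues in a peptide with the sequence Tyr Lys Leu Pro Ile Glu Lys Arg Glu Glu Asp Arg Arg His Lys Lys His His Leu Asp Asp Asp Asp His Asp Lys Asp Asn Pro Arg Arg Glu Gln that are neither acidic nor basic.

8

Acidic: D, E. Basic: K, R, H. All other residues are neither.
Matching residues: Tyr1, Leu3, Pro4, Ile5, Leu19, Asn28, Pro29, Gln33.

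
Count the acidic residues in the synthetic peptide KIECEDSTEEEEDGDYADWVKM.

10

Only D (aspartate) and E (glutamate) carry a side-chain carboxylic acid.
Matching residues: E3, E5, D6, E9, E10, E11, E12, D13, D15, D18.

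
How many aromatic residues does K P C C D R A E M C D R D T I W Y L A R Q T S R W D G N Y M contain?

Phenylalanine (F), tryptophan (W), and tyrosine (Y) have aromatic ring side chains.
Matching residues: W16, Y17, W25, Y29.

4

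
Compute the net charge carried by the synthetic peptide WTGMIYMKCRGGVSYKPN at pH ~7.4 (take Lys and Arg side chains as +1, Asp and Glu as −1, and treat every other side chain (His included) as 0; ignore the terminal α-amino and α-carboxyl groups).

+3

Positive (K, R): K8, R10, K16 → +3.
Negative (D, E): none → −0.
Net charge = (+3) + (−0) = +3.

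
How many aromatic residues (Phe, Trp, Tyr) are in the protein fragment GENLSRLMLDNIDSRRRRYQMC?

Matching residues: Y19.

1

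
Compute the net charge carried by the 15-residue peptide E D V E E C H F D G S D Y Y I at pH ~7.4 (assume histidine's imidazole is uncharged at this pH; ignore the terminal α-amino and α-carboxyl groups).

-6

Near pH 7.4, K and R contribute +1 each, D and E contribute −1 each, and every other side chain (His included, as stated) is uncharged.
Positive (K, R): none → +0.
Negative (D, E): E1, D2, E4, E5, D9, D12 → −6.
Net charge = (+0) + (−6) = −6.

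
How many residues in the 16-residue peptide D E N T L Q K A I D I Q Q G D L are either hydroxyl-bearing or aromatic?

Hydroxyl-bearing: S, T, Y. Aromatic: F, W, Y.
Hydroxyl-bearing residues here: T4 (1).
Aromatic residues here: none (0).
(Y belongs to both groups, but none appear in this sequence.) Total = 1 + 0 = 1.

1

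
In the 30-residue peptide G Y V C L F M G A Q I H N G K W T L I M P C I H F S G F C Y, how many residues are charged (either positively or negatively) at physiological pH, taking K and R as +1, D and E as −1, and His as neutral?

Charged side chains at pH ~7.4: K, R (positive); D, E (negative).
Matching residues: K15.

1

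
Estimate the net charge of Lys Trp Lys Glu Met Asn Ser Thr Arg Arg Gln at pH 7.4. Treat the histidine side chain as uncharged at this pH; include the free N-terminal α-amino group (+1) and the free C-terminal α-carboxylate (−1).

Near pH 7.4, K and R contribute +1 each, D and E contribute −1 each, and every other side chain (His included, as stated) is uncharged.
Positive (K, R): Lys1, Lys3, Arg9, Arg10 → +4.
Negative (D, E): Glu4 → −1.
The N-terminus (+1) and C-terminus (−1) cancel.
Net charge = (+4) + (−1) = +3.

+3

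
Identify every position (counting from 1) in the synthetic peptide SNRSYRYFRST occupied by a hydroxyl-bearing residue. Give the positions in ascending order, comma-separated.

1, 4, 5, 7, 10, 11

Serine (S), threonine (T), and tyrosine (Y) each carry a hydroxyl group on the side chain.
Matching residues: S1, S4, Y5, Y7, S10, T11.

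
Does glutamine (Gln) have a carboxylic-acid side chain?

No

Only D (aspartate) and E (glutamate) carry a side-chain carboxylic acid.
Glutamine is not in this group.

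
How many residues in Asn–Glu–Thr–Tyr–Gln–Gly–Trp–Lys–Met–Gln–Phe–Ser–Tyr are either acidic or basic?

Acidic: D, E. Basic: H, K, R.
Acidic residues here: Glu2 (1).
Basic residues here: Lys8 (1).
The two groups share no amino acid, so total = 1 + 1 = 2.

2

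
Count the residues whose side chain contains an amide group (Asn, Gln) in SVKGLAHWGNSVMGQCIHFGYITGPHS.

Matching residues: N10, Q15.

2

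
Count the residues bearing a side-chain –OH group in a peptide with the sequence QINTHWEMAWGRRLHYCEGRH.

Serine (S), threonine (T), and tyrosine (Y) each carry a hydroxyl group on the side chain.
Matching residues: T4, Y16.

2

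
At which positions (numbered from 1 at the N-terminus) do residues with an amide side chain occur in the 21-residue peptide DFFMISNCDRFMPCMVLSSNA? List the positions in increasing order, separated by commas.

7, 20

The amide-side-chain residues are Asn (N) and Gln (Q).
Matching residues: N7, N20.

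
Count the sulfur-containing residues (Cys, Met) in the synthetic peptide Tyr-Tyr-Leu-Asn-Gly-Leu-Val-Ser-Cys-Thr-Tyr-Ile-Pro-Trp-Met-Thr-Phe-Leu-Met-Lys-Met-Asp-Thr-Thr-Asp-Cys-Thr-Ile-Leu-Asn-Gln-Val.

Matching residues: Cys9, Met15, Met19, Met21, Cys26.

5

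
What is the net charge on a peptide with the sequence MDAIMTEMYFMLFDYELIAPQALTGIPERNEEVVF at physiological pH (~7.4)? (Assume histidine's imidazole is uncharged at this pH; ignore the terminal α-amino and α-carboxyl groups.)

Near pH 7.4, K and R contribute +1 each, D and E contribute −1 each, and every other side chain (His included, as stated) is uncharged.
Positive (K, R): R29 → +1.
Negative (D, E): D2, E7, D14, E16, E28, E31, E32 → −7.
Net charge = (+1) + (−7) = −6.

-6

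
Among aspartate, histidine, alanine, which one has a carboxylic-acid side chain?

aspartate

The acidic residues are Asp (D) and Glu (E), whose side chains end in a carboxylate group.
Of the listed options, only aspartate belongs to this group.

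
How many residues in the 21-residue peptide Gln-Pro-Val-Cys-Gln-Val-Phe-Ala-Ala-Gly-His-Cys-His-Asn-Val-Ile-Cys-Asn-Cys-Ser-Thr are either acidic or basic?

2

Acidic: D, E. Basic: H, K, R.
Acidic residues here: none (0).
Basic residues here: His11, His13 (2).
The two groups share no amino acid, so total = 0 + 2 = 2.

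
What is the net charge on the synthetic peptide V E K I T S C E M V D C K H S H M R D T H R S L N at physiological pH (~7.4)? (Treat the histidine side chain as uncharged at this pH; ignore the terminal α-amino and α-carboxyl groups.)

At pH ~7.4 the Lys and Arg side chains are protonated (+1), the Asp and Glu side chains are deprotonated (−1), and with His taken as neutral all other side chains carry no charge.
Positive (K, R): K3, K13, R18, R22 → +4.
Negative (D, E): E2, E8, D11, D19 → −4.
Net charge = (+4) + (−4) = 0.

0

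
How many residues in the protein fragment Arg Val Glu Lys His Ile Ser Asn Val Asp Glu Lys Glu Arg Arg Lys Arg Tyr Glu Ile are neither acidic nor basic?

Acidic: D, E. Basic: K, R, H. All other residues are neither.
Matching residues: Val2, Ile6, Ser7, Asn8, Val9, Tyr18, Ile20.

7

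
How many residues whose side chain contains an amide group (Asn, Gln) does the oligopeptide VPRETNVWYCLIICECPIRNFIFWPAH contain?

Matching residues: N6, N20.

2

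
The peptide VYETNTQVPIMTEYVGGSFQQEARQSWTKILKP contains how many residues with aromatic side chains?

4

Phenylalanine (F), tryptophan (W), and tyrosine (Y) have aromatic ring side chains.
Matching residues: Y2, Y14, F19, W27.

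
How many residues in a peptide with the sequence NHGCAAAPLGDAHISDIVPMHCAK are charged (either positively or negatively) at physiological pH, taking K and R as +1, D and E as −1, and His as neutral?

Charged side chains at pH ~7.4: K, R (positive); D, E (negative).
Matching residues: D11, D16, K24.

3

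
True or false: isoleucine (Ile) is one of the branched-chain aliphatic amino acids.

True

V, L, and I make up the branched-chain aliphatic group.
Isoleucine is in this group.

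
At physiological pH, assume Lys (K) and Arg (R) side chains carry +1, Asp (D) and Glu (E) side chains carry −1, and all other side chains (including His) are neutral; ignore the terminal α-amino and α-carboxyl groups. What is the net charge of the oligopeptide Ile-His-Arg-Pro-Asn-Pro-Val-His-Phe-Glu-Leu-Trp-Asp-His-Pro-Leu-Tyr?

-1

Positive (K, R): Arg3 → +1.
Negative (D, E): Glu10, Asp13 → −2.
Net charge = (+1) + (−2) = −1.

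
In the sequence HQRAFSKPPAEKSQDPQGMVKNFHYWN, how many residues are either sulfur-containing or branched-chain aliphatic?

2

Sulfur-containing: C, M. Branched-chain aliphatic: I, L, V.
Sulfur-containing residues here: M19 (1).
Branched-chain aliphatic residues here: V20 (1).
The two groups share no amino acid, so total = 1 + 1 = 2.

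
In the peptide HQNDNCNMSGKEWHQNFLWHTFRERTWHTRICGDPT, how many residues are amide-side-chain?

Asparagine (N) and glutamine (Q) have uncharged amide side chains.
Matching residues: Q2, N3, N5, N7, Q15, N16.

6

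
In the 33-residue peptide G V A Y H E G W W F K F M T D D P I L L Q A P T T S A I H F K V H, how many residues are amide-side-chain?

Asparagine (N) and glutamine (Q) have uncharged amide side chains.
Matching residues: Q21.

1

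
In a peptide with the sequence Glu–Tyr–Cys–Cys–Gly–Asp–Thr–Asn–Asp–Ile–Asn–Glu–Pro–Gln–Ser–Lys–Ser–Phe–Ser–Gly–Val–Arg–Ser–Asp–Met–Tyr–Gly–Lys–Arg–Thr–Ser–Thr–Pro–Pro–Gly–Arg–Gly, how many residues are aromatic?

3

F, W, and Y each carry an aromatic ring on the side chain.
Matching residues: Tyr2, Phe18, Tyr26.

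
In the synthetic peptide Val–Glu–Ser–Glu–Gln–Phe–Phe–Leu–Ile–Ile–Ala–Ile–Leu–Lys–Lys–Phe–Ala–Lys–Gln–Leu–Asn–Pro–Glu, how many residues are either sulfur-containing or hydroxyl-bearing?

1

Sulfur-containing: C, M. Hydroxyl-bearing: S, T, Y.
Sulfur-containing residues here: none (0).
Hydroxyl-bearing residues here: Ser3 (1).
The two groups share no amino acid, so total = 0 + 1 = 1.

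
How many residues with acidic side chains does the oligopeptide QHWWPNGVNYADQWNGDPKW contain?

Aspartate (D) and glutamate (E) have carboxylic-acid side chains and are the acidic amino acids.
Matching residues: D12, D17.

2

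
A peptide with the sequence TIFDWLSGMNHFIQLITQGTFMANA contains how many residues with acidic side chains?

1

Aspartate (D) and glutamate (E) have carboxylic-acid side chains and are the acidic amino acids.
Matching residues: D4.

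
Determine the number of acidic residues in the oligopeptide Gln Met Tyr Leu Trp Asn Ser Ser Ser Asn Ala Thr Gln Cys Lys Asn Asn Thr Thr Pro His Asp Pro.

1

Only D (aspartate) and E (glutamate) carry a side-chain carboxylic acid.
Matching residues: Asp22.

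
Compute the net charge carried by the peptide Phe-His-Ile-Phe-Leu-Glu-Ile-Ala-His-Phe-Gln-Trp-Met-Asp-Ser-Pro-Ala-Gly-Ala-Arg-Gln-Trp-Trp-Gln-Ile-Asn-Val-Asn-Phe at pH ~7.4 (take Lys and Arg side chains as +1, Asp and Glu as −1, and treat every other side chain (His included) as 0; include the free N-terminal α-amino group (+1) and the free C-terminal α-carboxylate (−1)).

-1

Positive (K, R): Arg20 → +1.
Negative (D, E): Glu6, Asp14 → −2.
The N-terminus (+1) and C-terminus (−1) cancel.
Net charge = (+1) + (−2) = −1.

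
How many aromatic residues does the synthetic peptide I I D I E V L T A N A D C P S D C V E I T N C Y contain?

F, W, and Y each carry an aromatic ring on the side chain.
Matching residues: Y24.

1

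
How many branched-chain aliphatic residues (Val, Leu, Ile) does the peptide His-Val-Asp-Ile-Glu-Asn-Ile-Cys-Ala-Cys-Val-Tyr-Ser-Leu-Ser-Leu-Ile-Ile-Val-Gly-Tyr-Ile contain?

Matching residues: Val2, Ile4, Ile7, Val11, Leu14, Leu16, Ile17, Ile18, Val19, Ile22.

10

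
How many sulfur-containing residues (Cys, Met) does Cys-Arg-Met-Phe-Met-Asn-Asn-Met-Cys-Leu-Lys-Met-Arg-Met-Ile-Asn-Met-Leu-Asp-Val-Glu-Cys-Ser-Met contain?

10

Matching residues: Cys1, Met3, Met5, Met8, Cys9, Met12, Met14, Met17, Cys22, Met24.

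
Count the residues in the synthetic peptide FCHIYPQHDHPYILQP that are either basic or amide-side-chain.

Basic: H, K, R. Amide-side-chain: N, Q.
Basic residues here: H3, H8, H10 (3).
Amide-side-chain residues here: Q7, Q15 (2).
The two groups share no amino acid, so total = 3 + 2 = 5.

5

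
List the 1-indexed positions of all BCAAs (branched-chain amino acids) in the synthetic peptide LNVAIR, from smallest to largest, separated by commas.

1, 3, 5

The BCAAs are Val, Leu, and Ile — aliphatic side chains with a branch point.
Matching residues: L1, V3, I5.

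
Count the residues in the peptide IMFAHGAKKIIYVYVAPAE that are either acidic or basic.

Acidic: D, E. Basic: H, K, R.
Acidic residues here: E19 (1).
Basic residues here: H5, K8, K9 (3).
The two groups share no amino acid, so total = 1 + 3 = 4.

4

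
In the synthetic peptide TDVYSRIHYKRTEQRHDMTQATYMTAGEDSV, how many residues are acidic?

5

The acidic residues are Asp (D) and Glu (E), whose side chains end in a carboxylate group.
Matching residues: D2, E13, D17, E28, D29.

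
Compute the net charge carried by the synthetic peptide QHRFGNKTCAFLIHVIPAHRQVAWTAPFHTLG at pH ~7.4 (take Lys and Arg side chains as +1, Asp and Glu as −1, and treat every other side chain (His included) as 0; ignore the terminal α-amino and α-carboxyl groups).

Positive (K, R): R3, K7, R20 → +3.
Negative (D, E): none → −0.
Net charge = (+3) + (−0) = +3.

+3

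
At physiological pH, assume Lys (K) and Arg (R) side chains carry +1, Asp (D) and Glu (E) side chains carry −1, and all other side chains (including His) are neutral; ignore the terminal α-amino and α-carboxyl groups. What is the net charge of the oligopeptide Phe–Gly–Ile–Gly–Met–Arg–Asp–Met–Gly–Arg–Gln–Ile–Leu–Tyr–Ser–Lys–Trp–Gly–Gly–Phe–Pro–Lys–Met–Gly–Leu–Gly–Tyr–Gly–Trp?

+3

Positive (K, R): Arg6, Arg10, Lys16, Lys22 → +4.
Negative (D, E): Asp7 → −1.
Net charge = (+4) + (−1) = +3.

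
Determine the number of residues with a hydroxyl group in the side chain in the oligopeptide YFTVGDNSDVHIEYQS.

5

S, T, and Y are the three residues with a side-chain hydroxyl.
Matching residues: Y1, T3, S8, Y14, S16.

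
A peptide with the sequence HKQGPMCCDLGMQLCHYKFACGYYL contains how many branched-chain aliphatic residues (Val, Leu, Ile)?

3

Matching residues: L10, L14, L25.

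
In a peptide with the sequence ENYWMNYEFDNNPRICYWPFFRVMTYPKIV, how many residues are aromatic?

Phenylalanine (F), tryptophan (W), and tyrosine (Y) have aromatic ring side chains.
Matching residues: Y3, W4, Y7, F9, Y17, W18, F20, F21, Y26.

9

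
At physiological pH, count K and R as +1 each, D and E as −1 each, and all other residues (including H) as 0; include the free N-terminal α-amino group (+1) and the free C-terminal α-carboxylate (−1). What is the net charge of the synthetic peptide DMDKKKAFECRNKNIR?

+3

Positive (K, R): K4, K5, K6, R11, K13, R16 → +6.
Negative (D, E): D1, D3, E9 → −3.
The N-terminus (+1) and C-terminus (−1) cancel.
Net charge = (+6) + (−3) = +3.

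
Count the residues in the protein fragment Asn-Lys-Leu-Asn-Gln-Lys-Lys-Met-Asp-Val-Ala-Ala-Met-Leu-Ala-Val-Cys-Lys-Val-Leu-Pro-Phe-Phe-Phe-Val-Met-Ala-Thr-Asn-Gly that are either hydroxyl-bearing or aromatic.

4

Hydroxyl-bearing: S, T, Y. Aromatic: F, W, Y.
Hydroxyl-bearing residues here: Thr28 (1).
Aromatic residues here: Phe22, Phe23, Phe24 (3).
(Y belongs to both groups, but none appear in this sequence.) Total = 1 + 3 = 4.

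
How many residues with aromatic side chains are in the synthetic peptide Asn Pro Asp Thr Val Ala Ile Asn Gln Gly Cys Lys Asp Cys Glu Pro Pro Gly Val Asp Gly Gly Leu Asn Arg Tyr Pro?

1

Phenylalanine (F), tryptophan (W), and tyrosine (Y) have aromatic ring side chains.
Matching residues: Tyr26.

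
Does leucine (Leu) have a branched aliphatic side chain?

Valine (V), leucine (L), and isoleucine (I) are the branched-chain amino acids.
Leucine is in this group.

Yes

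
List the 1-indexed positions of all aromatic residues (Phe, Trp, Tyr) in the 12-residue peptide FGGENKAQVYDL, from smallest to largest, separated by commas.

Matching residues: F1, Y10.

1, 10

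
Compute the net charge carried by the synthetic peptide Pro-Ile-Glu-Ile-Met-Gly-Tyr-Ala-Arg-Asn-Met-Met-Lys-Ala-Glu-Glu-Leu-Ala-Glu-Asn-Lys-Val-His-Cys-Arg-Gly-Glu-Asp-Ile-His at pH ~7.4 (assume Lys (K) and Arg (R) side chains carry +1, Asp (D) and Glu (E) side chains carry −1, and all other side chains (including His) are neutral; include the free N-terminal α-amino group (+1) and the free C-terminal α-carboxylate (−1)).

-2

Positive (K, R): Arg9, Lys13, Lys21, Arg25 → +4.
Negative (D, E): Glu3, Glu15, Glu16, Glu19, Glu27, Asp28 → −6.
The N-terminus (+1) and C-terminus (−1) cancel.
Net charge = (+4) + (−6) = −2.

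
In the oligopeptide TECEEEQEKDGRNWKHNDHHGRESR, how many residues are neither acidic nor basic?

Acidic: D, E. Basic: K, R, H. All other residues are neither.
Matching residues: T1, C3, Q7, G11, N13, W14, N17, G21, S24.

9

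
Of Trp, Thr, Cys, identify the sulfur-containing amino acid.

Cysteine (C, thiol) and methionine (M, thioether) are the two sulfur-containing amino acids.
Of the listed options, only Cys belongs to this group.

Cys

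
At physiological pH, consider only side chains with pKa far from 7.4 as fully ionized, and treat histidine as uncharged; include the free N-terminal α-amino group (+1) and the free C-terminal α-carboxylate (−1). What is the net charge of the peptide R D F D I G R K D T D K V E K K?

At pH ~7.4 the Lys and Arg side chains are protonated (+1), the Asp and Glu side chains are deprotonated (−1), and with His taken as neutral all other side chains carry no charge.
Positive (K, R): R1, R7, K8, K12, K15, K16 → +6.
Negative (D, E): D2, D4, D9, D11, E14 → −5.
The N-terminus (+1) and C-terminus (−1) cancel.
Net charge = (+6) + (−5) = +1.

+1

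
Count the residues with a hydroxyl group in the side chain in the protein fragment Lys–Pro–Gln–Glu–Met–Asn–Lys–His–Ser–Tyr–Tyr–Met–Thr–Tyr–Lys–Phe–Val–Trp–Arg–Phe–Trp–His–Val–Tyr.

Serine (S), threonine (T), and tyrosine (Y) each carry a hydroxyl group on the side chain.
Matching residues: Ser9, Tyr10, Tyr11, Thr13, Tyr14, Tyr24.

6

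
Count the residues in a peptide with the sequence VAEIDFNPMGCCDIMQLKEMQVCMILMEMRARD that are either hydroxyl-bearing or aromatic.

Hydroxyl-bearing: S, T, Y. Aromatic: F, W, Y.
Hydroxyl-bearing residues here: none (0).
Aromatic residues here: F6 (1).
(Y belongs to both groups, but none appear in this sequence.) Total = 0 + 1 = 1.

1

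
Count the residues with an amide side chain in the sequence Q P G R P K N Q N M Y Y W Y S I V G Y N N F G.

6

Only N (asparagine) and Q (glutamine) carry a side-chain carboxamide.
Matching residues: Q1, N7, Q8, N9, N20, N21.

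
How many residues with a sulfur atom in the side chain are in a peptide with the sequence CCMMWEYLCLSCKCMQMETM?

10

The sulfur-bearing residues are cysteine (–SH) and methionine (–S–CH₃).
Matching residues: C1, C2, M3, M4, C9, C12, C14, M15, M17, M20.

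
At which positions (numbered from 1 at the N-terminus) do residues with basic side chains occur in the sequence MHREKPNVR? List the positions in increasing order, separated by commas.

2, 3, 5, 9

Lysine (K), arginine (R), and histidine (H) have basic, nitrogen-containing side chains.
Matching residues: H2, R3, K5, R9.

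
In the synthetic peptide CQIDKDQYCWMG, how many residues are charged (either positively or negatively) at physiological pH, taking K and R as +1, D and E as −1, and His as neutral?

Charged side chains at pH ~7.4: K, R (positive); D, E (negative).
Matching residues: D4, K5, D6.

3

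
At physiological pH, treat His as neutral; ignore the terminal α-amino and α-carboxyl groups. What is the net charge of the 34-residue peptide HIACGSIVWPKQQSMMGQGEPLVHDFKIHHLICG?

0

The side chains ionized at physiological pH are Lys/Arg (+1) and Asp/Glu (−1); with His treated as neutral, nothing else contributes.
Positive (K, R): K11, K27 → +2.
Negative (D, E): E20, D25 → −2.
Net charge = (+2) + (−2) = 0.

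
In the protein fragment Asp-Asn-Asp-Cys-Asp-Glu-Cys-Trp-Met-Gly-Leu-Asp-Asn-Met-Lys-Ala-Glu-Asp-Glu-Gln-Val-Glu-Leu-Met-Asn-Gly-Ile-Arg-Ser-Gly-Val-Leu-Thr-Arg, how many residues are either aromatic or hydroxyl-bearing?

3

Aromatic: F, W, Y. Hydroxyl-bearing: S, T, Y.
Aromatic residues here: Trp8 (1).
Hydroxyl-bearing residues here: Ser29, Thr33 (2).
(Y belongs to both groups, but none appear in this sequence.) Total = 1 + 2 = 3.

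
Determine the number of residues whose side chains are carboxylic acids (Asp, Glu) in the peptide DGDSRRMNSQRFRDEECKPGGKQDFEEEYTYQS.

9

Matching residues: D1, D3, D14, E15, E16, D24, E26, E27, E28.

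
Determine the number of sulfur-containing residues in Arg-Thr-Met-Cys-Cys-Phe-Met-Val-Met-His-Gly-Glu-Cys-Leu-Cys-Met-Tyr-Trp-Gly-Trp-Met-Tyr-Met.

Cysteine (C, thiol) and methionine (M, thioether) are the two sulfur-containing amino acids.
Matching residues: Met3, Cys4, Cys5, Met7, Met9, Cys13, Cys15, Met16, Met21, Met23.

10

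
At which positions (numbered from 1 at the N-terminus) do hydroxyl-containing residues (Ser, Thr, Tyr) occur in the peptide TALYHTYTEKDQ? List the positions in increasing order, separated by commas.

Matching residues: T1, Y4, T6, Y7, T8.

1, 4, 6, 7, 8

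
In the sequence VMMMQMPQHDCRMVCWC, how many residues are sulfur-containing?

8

The sulfur-bearing residues are cysteine (–SH) and methionine (–S–CH₃).
Matching residues: M2, M3, M4, M6, C11, M13, C15, C17.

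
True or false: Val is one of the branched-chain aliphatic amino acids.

True

The BCAAs are Val, Leu, and Ile — aliphatic side chains with a branch point.
Valine is in this group.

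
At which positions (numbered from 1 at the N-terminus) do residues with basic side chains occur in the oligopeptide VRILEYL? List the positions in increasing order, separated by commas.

2

Lysine (K), arginine (R), and histidine (H) have basic, nitrogen-containing side chains.
Matching residues: R2.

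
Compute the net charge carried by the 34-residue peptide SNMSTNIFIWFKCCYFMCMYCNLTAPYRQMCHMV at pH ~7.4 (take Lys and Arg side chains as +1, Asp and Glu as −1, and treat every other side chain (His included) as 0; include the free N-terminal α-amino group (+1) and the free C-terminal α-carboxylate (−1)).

Positive (K, R): K12, R28 → +2.
Negative (D, E): none → −0.
The N-terminus (+1) and C-terminus (−1) cancel.
Net charge = (+2) + (−0) = +2.

+2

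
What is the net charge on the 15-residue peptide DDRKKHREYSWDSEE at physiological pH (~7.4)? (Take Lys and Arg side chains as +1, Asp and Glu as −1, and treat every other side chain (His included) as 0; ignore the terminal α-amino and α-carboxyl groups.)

Positive (K, R): R3, K4, K5, R7 → +4.
Negative (D, E): D1, D2, E8, D12, E14, E15 → −6.
Net charge = (+4) + (−6) = −2.

-2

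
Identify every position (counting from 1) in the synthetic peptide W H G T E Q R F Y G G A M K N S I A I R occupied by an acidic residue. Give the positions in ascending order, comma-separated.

5

Only D (aspartate) and E (glutamate) carry a side-chain carboxylic acid.
Matching residues: E5.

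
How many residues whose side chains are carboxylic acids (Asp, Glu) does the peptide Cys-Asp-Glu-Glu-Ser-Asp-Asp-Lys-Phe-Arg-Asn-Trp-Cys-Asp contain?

Matching residues: Asp2, Glu3, Glu4, Asp6, Asp7, Asp14.

6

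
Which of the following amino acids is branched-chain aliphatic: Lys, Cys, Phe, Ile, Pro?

Ile

V, L, and I make up the branched-chain aliphatic group.
Of the listed options, only Ile belongs to this group.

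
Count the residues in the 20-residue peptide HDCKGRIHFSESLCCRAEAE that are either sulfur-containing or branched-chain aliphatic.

5

Sulfur-containing: C, M. Branched-chain aliphatic: I, L, V.
Sulfur-containing residues here: C3, C14, C15 (3).
Branched-chain aliphatic residues here: I7, L13 (2).
The two groups share no amino acid, so total = 3 + 2 = 5.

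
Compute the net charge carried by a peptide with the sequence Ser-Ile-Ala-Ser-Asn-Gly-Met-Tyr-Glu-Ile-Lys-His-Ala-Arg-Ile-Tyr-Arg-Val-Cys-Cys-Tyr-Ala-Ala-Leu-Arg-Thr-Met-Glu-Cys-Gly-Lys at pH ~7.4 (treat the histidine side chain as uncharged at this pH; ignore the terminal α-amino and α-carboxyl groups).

The side chains ionized at physiological pH are Lys/Arg (+1) and Asp/Glu (−1); with His treated as neutral, nothing else contributes.
Positive (K, R): Lys11, Arg14, Arg17, Arg25, Lys31 → +5.
Negative (D, E): Glu9, Glu28 → −2.
Net charge = (+5) + (−2) = +3.

+3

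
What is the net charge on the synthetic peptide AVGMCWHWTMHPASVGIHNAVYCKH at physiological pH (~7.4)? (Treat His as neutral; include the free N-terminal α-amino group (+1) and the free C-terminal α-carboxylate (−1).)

+1

The side chains ionized at physiological pH are Lys/Arg (+1) and Asp/Glu (−1); with His treated as neutral, nothing else contributes.
Positive (K, R): K24 → +1.
Negative (D, E): none → −0.
The N-terminus (+1) and C-terminus (−1) cancel.
Net charge = (+1) + (−0) = +1.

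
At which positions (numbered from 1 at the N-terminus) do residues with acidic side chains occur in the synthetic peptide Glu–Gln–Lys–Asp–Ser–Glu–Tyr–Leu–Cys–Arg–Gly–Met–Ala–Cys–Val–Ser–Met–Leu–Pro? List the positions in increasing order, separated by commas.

Aspartate (D) and glutamate (E) have carboxylic-acid side chains and are the acidic amino acids.
Matching residues: Glu1, Asp4, Glu6.

1, 4, 6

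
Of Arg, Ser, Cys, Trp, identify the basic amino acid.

Arg

K, R, and H are the three residues with basic side chains (ε-amine, guanidinium, and imidazole respectively).
Of the listed options, only Arg belongs to this group.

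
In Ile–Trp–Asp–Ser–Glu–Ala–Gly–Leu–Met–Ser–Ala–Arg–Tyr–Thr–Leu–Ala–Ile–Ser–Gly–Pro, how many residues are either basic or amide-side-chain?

Basic: H, K, R. Amide-side-chain: N, Q.
Basic residues here: Arg12 (1).
Amide-side-chain residues here: none (0).
The two groups share no amino acid, so total = 1 + 0 = 1.

1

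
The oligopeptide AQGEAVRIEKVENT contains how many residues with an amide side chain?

Asparagine (N) and glutamine (Q) have uncharged amide side chains.
Matching residues: Q2, N13.

2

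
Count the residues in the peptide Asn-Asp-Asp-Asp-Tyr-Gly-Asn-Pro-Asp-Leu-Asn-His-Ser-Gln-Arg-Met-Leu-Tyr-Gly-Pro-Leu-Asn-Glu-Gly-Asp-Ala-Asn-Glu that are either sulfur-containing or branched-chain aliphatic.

4

Sulfur-containing: C, M. Branched-chain aliphatic: I, L, V.
Sulfur-containing residues here: Met16 (1).
Branched-chain aliphatic residues here: Leu10, Leu17, Leu21 (3).
The two groups share no amino acid, so total = 1 + 3 = 4.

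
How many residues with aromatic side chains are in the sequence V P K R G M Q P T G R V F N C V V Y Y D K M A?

3

F, W, and Y each carry an aromatic ring on the side chain.
Matching residues: F13, Y18, Y19.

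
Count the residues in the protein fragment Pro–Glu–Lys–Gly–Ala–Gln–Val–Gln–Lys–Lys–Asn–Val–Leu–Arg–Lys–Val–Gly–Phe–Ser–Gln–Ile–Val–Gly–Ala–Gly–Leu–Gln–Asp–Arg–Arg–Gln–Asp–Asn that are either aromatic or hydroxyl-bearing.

2

Aromatic: F, W, Y. Hydroxyl-bearing: S, T, Y.
Aromatic residues here: Phe18 (1).
Hydroxyl-bearing residues here: Ser19 (1).
(Y belongs to both groups, but none appear in this sequence.) Total = 1 + 1 = 2.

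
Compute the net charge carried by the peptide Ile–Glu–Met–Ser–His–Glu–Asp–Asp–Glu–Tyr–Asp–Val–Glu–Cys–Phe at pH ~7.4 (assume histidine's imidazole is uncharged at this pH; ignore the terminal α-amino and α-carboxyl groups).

-7

At pH ~7.4 the Lys and Arg side chains are protonated (+1), the Asp and Glu side chains are deprotonated (−1), and with His taken as neutral all other side chains carry no charge.
Positive (K, R): none → +0.
Negative (D, E): Glu2, Glu6, Asp7, Asp8, Glu9, Asp11, Glu13 → −7.
Net charge = (+0) + (−7) = −7.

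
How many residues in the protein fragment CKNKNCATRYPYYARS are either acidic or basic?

Acidic: D, E. Basic: H, K, R.
Acidic residues here: none (0).
Basic residues here: K2, K4, R9, R15 (4).
The two groups share no amino acid, so total = 0 + 4 = 4.

4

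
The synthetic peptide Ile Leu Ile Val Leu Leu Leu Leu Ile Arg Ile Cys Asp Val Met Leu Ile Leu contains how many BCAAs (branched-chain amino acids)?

14

Valine (V), leucine (L), and isoleucine (I) are the branched-chain amino acids.
Matching residues: Ile1, Leu2, Ile3, Val4, Leu5, Leu6, Leu7, Leu8, Ile9, Ile11, Val14, Leu16, Ile17, Leu18.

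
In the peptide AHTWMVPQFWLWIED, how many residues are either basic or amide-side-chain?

Basic: H, K, R. Amide-side-chain: N, Q.
Basic residues here: H2 (1).
Amide-side-chain residues here: Q8 (1).
The two groups share no amino acid, so total = 1 + 1 = 2.

2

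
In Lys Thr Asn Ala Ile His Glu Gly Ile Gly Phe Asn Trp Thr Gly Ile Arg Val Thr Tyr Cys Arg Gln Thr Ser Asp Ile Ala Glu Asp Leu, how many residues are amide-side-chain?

Asparagine (N) and glutamine (Q) have uncharged amide side chains.
Matching residues: Asn3, Asn12, Gln23.

3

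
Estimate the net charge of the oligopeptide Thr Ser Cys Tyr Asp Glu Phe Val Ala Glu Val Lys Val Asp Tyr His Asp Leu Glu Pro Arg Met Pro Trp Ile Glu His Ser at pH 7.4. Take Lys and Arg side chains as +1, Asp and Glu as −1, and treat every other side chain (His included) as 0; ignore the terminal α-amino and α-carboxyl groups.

Positive (K, R): Lys12, Arg21 → +2.
Negative (D, E): Asp5, Glu6, Glu10, Asp14, Asp17, Glu19, Glu26 → −7.
Net charge = (+2) + (−7) = −5.

-5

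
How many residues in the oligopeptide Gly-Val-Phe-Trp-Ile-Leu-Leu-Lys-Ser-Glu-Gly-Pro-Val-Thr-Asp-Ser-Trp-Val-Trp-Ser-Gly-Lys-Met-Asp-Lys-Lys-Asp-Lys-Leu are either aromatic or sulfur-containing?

Aromatic: F, W, Y. Sulfur-containing: C, M.
Aromatic residues here: Phe3, Trp4, Trp17, Trp19 (4).
Sulfur-containing residues here: Met23 (1).
The two groups share no amino acid, so total = 4 + 1 = 5.

5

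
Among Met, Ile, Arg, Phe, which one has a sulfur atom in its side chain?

Only Cys (C) and Met (M) have a sulfur atom in the side chain.
Of the listed options, only Met belongs to this group.

Met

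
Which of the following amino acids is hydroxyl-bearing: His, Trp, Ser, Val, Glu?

The –OH-bearing residues are Ser, Thr (aliphatic alcohols), and Tyr (phenol).
Of the listed options, only Ser belongs to this group.

Ser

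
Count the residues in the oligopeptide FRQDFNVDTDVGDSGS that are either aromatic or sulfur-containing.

2

Aromatic: F, W, Y. Sulfur-containing: C, M.
Aromatic residues here: F1, F5 (2).
Sulfur-containing residues here: none (0).
The two groups share no amino acid, so total = 2 + 0 = 2.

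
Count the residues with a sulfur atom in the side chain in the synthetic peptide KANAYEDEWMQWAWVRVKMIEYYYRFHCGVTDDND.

3

Cysteine (C, thiol) and methionine (M, thioether) are the two sulfur-containing amino acids.
Matching residues: M10, M19, C28.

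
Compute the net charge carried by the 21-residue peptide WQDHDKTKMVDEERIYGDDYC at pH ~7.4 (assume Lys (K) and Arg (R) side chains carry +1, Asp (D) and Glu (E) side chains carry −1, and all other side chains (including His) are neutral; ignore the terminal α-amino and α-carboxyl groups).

Positive (K, R): K6, K8, R14 → +3.
Negative (D, E): D3, D5, D11, E12, E13, D18, D19 → −7.
Net charge = (+3) + (−7) = −4.

-4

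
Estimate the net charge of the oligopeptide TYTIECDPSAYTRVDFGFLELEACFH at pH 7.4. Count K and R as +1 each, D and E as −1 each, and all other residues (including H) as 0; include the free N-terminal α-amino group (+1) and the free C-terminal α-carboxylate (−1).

-4

Positive (K, R): R13 → +1.
Negative (D, E): E5, D7, D15, E20, E22 → −5.
The N-terminus (+1) and C-terminus (−1) cancel.
Net charge = (+1) + (−5) = −4.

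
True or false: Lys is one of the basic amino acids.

True

Lysine (K), arginine (R), and histidine (H) have basic, nitrogen-containing side chains.
Lysine is in this group.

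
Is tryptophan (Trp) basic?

No

K, R, and H are the three residues with basic side chains (ε-amine, guanidinium, and imidazole respectively).
Tryptophan is not in this group.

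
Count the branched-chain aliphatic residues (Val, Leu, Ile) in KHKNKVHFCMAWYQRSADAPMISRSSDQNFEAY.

Matching residues: V6, I22.

2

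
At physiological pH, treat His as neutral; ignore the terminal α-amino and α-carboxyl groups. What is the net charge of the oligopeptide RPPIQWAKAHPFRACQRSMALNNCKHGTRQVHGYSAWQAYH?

+6

Near pH 7.4, K and R contribute +1 each, D and E contribute −1 each, and every other side chain (His included, as stated) is uncharged.
Positive (K, R): R1, K8, R13, R17, K25, R29 → +6.
Negative (D, E): none → −0.
Net charge = (+6) + (−0) = +6.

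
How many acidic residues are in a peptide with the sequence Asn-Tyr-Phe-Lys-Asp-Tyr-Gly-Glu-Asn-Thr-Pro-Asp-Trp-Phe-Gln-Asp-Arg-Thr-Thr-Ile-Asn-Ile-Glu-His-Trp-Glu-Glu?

7

Aspartate (D) and glutamate (E) have carboxylic-acid side chains and are the acidic amino acids.
Matching residues: Asp5, Glu8, Asp12, Asp16, Glu23, Glu26, Glu27.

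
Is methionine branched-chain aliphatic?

No

V, L, and I make up the branched-chain aliphatic group.
Methionine is not in this group.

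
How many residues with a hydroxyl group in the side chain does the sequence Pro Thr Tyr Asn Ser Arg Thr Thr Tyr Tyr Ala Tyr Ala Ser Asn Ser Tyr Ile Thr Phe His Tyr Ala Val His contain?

Serine (S), threonine (T), and tyrosine (Y) each carry a hydroxyl group on the side chain.
Matching residues: Thr2, Tyr3, Ser5, Thr7, Thr8, Tyr9, Tyr10, Tyr12, Ser14, Ser16, Tyr17, Thr19, Tyr22.

13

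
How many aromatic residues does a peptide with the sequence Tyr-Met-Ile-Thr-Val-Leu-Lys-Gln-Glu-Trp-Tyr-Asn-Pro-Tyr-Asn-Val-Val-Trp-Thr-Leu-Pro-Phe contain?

6

Phenylalanine (F), tryptophan (W), and tyrosine (Y) have aromatic ring side chains.
Matching residues: Tyr1, Trp10, Tyr11, Tyr14, Trp18, Phe22.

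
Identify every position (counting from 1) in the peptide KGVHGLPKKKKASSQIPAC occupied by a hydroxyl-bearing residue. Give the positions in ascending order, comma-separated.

The –OH-bearing residues are Ser, Thr (aliphatic alcohols), and Tyr (phenol).
Matching residues: S13, S14.

13, 14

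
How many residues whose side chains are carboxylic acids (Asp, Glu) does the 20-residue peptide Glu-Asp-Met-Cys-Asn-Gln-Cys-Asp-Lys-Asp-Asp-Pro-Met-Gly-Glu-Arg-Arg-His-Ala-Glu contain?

Matching residues: Glu1, Asp2, Asp8, Asp10, Asp11, Glu15, Glu20.

7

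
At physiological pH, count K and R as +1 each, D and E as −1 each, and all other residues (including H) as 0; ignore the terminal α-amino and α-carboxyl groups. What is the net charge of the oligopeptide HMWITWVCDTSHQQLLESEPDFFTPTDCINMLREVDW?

-6

Positive (K, R): R33 → +1.
Negative (D, E): D9, E17, E19, D21, D27, E34, D36 → −7.
Net charge = (+1) + (−7) = −6.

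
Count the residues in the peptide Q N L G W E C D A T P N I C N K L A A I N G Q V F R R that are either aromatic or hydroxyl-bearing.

Aromatic: F, W, Y. Hydroxyl-bearing: S, T, Y.
Aromatic residues here: W5, F25 (2).
Hydroxyl-bearing residues here: T10 (1).
(Y belongs to both groups, but none appear in this sequence.) Total = 2 + 1 = 3.

3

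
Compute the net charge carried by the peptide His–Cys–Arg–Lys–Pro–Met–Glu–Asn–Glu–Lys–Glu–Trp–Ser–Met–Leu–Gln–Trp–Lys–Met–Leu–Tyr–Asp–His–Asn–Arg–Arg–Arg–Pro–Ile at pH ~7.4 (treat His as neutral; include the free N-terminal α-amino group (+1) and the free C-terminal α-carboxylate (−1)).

+3

The side chains ionized at physiological pH are Lys/Arg (+1) and Asp/Glu (−1); with His treated as neutral, nothing else contributes.
Positive (K, R): Arg3, Lys4, Lys10, Lys18, Arg25, Arg26, Arg27 → +7.
Negative (D, E): Glu7, Glu9, Glu11, Asp22 → −4.
The N-terminus (+1) and C-terminus (−1) cancel.
Net charge = (+7) + (−4) = +3.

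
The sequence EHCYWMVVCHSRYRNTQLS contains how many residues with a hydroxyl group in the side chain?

5

Serine (S), threonine (T), and tyrosine (Y) each carry a hydroxyl group on the side chain.
Matching residues: Y4, S11, Y13, T16, S19.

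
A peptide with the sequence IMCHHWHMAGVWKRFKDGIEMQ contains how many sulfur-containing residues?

4

Cysteine (C, thiol) and methionine (M, thioether) are the two sulfur-containing amino acids.
Matching residues: M2, C3, M8, M21.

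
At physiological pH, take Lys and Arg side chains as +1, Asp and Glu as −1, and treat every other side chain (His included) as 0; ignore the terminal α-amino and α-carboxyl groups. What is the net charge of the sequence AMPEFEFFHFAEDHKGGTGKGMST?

-2

Positive (K, R): K15, K20 → +2.
Negative (D, E): E4, E6, E12, D13 → −4.
Net charge = (+2) + (−4) = −2.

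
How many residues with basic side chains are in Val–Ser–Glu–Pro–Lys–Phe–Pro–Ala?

1

K, R, and H are the three residues with basic side chains (ε-amine, guanidinium, and imidazole respectively).
Matching residues: Lys5.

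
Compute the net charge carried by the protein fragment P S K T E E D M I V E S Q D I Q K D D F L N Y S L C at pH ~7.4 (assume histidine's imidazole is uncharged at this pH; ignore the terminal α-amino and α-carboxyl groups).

Near pH 7.4, K and R contribute +1 each, D and E contribute −1 each, and every other side chain (His included, as stated) is uncharged.
Positive (K, R): K3, K17 → +2.
Negative (D, E): E5, E6, D7, E11, D14, D18, D19 → −7.
Net charge = (+2) + (−7) = −5.

-5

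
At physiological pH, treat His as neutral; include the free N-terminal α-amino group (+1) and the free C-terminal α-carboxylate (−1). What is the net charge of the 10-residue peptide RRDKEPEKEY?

0

The side chains ionized at physiological pH are Lys/Arg (+1) and Asp/Glu (−1); with His treated as neutral, nothing else contributes.
Positive (K, R): R1, R2, K4, K8 → +4.
Negative (D, E): D3, E5, E7, E9 → −4.
The N-terminus (+1) and C-terminus (−1) cancel.
Net charge = (+4) + (−4) = 0.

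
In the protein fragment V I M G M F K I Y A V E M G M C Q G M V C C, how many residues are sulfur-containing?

Only Cys (C) and Met (M) have a sulfur atom in the side chain.
Matching residues: M3, M5, M13, M15, C16, M19, C21, C22.

8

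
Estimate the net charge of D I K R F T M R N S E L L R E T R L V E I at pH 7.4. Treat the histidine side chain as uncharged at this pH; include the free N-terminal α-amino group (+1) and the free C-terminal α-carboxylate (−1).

At pH ~7.4 the Lys and Arg side chains are protonated (+1), the Asp and Glu side chains are deprotonated (−1), and with His taken as neutral all other side chains carry no charge.
Positive (K, R): K3, R4, R8, R14, R17 → +5.
Negative (D, E): D1, E11, E15, E20 → −4.
The N-terminus (+1) and C-terminus (−1) cancel.
Net charge = (+5) + (−4) = +1.

+1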